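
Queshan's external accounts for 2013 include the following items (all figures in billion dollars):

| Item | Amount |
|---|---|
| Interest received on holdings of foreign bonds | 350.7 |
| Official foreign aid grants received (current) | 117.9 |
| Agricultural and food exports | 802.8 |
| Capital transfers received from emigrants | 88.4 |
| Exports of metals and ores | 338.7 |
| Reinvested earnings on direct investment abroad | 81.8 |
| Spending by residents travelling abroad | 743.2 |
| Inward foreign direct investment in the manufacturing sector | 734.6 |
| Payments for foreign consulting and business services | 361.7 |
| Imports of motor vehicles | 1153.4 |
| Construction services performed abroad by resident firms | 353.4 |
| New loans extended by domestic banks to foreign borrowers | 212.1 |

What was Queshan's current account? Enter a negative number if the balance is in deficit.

-213.0

Goods: -1153.4 + 338.7 + 802.8 = -11.9
Services: -361.7 + 353.4 - 743.2 = -751.5
Primary income: 81.8 + 350.7 = 432.5
Secondary income: 117.9
Current account = (-11.9) + (-751.5) + 432.5 + 117.9 = -213.0
(Excluded from the current account — capital account: capital transfers received from emigrants 88.4; financial account: inward foreign direct investment in the manufacturing sector 734.6, new loans extended by domestic banks to foreign borrowers 212.1.)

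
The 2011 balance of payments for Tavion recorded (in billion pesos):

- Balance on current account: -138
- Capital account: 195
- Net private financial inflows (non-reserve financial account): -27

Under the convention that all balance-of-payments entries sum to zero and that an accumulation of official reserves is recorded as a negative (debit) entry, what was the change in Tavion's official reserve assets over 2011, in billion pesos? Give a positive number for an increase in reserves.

Official reserve transactions balance = -((-138) + 195 + (-27)) = -30
An accumulation of reserves is recorded as a debit (negative entry), so the change in the stock of reserves is the negative of that balance.
Change in official reserves = -(-30) = 30

30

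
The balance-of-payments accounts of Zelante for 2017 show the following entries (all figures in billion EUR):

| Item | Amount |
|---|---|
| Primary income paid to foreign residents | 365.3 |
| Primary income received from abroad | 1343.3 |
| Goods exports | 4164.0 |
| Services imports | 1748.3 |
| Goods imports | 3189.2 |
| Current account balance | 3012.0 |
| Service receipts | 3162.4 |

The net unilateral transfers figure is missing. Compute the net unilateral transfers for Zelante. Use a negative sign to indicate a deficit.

Current account = goods balance + services balance + net primary income + net secondary income
Sum of the known components = 3366.9
Net unilateral transfers = CA - (known components) = 3012.0 - 3366.9 = -354.9

-354.9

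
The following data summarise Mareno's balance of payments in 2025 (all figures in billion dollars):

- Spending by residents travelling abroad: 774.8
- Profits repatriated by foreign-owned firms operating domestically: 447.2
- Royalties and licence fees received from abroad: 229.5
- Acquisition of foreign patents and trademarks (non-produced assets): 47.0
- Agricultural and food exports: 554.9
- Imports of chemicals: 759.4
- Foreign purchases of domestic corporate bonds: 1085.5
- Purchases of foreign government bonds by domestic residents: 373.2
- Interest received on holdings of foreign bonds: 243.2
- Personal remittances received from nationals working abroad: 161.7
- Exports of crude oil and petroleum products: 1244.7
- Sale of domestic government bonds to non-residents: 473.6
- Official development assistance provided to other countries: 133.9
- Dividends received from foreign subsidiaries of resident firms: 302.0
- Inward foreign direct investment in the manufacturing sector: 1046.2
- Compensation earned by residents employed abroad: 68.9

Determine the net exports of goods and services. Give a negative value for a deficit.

494.9

Goods: 1244.7 - 759.4 + 554.9 = 1040.2
Services: -774.8 + 229.5 = -545.3
Trade balance = 1040.2 + (-545.3) = 494.9
(Excluded from the trade balance — primary income: profits repatriated by foreign-owned firms operating domestically 447.2, interest received on holdings of foreign bonds 243.2, dividends received from foreign subsidiaries of resident firms 302.0, compensation earned by residents employed abroad 68.9; capital account: acquisition of foreign patents and trademarks (non-produced assets) 47.0; financial account: foreign purchases of domestic corporate bonds 1085.5, purchases of foreign government bonds by domestic residents 373.2, sale of domestic government bonds to non-residents 473.6, inward foreign direct investment in the manufacturing sector 1046.2; secondary income: personal remittances received from nationals working abroad 161.7, official development assistance provided to other countries 133.9.)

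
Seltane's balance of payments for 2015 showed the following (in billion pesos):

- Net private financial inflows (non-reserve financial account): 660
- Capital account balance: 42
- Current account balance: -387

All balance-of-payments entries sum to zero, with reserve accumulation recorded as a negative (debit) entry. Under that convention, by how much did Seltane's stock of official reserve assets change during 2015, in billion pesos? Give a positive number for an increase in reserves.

Official reserve transactions balance = -((-387) + 42 + 660) = -315
An accumulation of reserves is recorded as a debit (negative entry), so the change in the stock of reserves is the negative of that balance.
Change in official reserves = -(-315) = 315

315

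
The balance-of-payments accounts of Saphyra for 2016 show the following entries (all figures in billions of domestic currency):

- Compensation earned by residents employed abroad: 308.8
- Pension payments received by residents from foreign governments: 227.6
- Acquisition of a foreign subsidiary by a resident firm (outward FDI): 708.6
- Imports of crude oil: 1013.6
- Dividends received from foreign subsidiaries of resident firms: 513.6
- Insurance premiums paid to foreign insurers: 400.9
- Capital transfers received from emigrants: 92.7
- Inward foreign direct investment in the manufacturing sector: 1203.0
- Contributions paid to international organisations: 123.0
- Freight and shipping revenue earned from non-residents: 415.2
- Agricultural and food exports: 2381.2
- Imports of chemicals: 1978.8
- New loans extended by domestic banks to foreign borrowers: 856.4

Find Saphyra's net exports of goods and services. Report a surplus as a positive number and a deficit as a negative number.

-596.9

Goods: -1013.6 + 2381.2 - 1978.8 = -611.2
Services: -400.9 + 415.2 = 14.3
Trade balance = -611.2 + 14.3 = -596.9
(Excluded from the trade balance — primary income: compensation earned by residents employed abroad 308.8, dividends received from foreign subsidiaries of resident firms 513.6; secondary income: pension payments received by residents from foreign governments 227.6, contributions paid to international organisations 123.0; financial account: acquisition of a foreign subsidiary by a resident firm (outward FDI) 708.6, inward foreign direct investment in the manufacturing sector 1203.0, new loans extended by domestic banks to foreign borrowers 856.4; capital account: capital transfers received from emigrants 92.7.)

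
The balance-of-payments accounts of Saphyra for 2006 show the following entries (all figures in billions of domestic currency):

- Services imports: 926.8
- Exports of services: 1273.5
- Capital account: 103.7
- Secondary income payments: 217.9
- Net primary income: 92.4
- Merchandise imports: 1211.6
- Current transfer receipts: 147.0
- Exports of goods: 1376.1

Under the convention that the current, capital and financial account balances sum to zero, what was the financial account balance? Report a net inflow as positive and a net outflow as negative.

-636.4

Goods balance = 1376.1 - 1211.6 = 164.5
Services balance = 1273.5 - 926.8 = 346.7
Trade balance (goods + services) = 164.5 + 346.7 = 511.2
Net primary income = 92.4
Net secondary income = 147.0 - 217.9 = -70.9
Current account = 511.2 + 92.4 + (-70.9) = 532.7
Financial account = -(532.7 + 103.7) = -636.4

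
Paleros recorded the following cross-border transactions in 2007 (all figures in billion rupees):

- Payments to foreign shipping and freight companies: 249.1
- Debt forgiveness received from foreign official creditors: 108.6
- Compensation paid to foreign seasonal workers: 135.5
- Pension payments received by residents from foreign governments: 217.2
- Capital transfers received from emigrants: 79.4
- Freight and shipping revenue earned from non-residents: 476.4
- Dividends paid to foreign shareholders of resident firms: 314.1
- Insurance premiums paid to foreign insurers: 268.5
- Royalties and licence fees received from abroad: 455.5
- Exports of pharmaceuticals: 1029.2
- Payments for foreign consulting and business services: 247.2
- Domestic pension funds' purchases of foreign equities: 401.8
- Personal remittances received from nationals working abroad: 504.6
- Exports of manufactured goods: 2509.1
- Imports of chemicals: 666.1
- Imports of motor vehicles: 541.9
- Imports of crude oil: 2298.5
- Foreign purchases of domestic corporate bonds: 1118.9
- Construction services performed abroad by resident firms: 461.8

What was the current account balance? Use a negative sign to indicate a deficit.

932.9

Goods: -666.1 - 541.9 - 2298.5 + 1029.2 + 2509.1 = 31.8
Services: -247.2 + 455.5 + 476.4 - 268.5 + 461.8 - 249.1 = 628.9
Primary income: -135.5 - 314.1 = -449.6
Secondary income: 217.2 + 504.6 = 721.8
Current account = 31.8 + 628.9 + (-449.6) + 721.8 = 932.9
(Excluded from the current account — capital account: debt forgiveness received from foreign official creditors 108.6, capital transfers received from emigrants 79.4; financial account: domestic pension funds' purchases of foreign equities 401.8, foreign purchases of domestic corporate bonds 1118.9.)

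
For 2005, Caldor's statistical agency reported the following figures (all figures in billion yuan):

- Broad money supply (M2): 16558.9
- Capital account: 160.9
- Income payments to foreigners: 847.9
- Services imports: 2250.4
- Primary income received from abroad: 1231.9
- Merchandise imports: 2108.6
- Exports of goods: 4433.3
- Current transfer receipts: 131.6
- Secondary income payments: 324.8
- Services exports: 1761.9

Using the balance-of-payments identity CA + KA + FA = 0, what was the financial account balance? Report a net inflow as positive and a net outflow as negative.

Goods balance = 4433.3 - 2108.6 = 2324.7
Services balance = 1761.9 - 2250.4 = -488.5
Trade balance (goods + services) = 2324.7 + (-488.5) = 1836.2
Net primary income = 1231.9 - 847.9 = 384.0
Net secondary income = 131.6 - 324.8 = -193.2
Current account = 1836.2 + 384.0 + (-193.2) = 2027.0
Financial account = -(2027.0 + 160.9) = -2187.9

-2187.9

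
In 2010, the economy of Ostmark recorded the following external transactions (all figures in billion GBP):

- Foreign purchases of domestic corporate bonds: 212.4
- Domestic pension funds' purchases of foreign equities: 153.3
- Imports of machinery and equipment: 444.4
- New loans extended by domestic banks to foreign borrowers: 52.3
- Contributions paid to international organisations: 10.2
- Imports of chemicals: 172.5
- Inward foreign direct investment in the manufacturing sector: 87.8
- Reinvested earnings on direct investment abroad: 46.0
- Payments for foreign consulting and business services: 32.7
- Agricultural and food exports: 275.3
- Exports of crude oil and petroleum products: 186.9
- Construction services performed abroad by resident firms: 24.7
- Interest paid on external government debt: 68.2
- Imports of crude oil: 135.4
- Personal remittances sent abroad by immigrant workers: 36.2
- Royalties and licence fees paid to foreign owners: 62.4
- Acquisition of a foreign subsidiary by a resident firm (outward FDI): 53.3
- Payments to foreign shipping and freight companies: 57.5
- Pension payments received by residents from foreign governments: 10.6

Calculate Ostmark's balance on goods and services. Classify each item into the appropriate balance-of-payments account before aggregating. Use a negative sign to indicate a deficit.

Goods: -172.5 + 186.9 - 135.4 + 275.3 - 444.4 = -290.1
Services: -62.4 - 32.7 - 57.5 + 24.7 = -127.9
Trade balance = -290.1 + (-127.9) = -418.0
(Excluded from the trade balance — financial account: foreign purchases of domestic corporate bonds 212.4, domestic pension funds' purchases of foreign equities 153.3, new loans extended by domestic banks to foreign borrowers 52.3, inward foreign direct investment in the manufacturing sector 87.8, acquisition of a foreign subsidiary by a resident firm (outward FDI) 53.3; secondary income: contributions paid to international organisations 10.2, personal remittances sent abroad by immigrant workers 36.2, pension payments received by residents from foreign governments 10.6; primary income: reinvested earnings on direct investment abroad 46.0, interest paid on external government debt 68.2.)

-418.0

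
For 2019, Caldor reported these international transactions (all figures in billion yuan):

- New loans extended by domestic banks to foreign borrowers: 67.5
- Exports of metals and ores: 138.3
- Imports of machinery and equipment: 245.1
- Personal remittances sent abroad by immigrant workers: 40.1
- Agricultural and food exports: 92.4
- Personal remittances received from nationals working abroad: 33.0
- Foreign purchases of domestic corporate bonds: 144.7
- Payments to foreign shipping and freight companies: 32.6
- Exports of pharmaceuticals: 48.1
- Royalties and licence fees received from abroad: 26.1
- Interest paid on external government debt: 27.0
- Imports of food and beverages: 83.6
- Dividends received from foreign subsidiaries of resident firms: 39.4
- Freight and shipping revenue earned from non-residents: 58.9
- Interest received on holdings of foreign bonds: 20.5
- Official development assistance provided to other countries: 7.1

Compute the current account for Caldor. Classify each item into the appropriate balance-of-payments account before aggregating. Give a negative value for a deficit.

Goods: 48.1 - 83.6 + 138.3 - 245.1 + 92.4 = -49.9
Services: 26.1 - 32.6 + 58.9 = 52.4
Primary income: -27.0 + 39.4 + 20.5 = 32.9
Secondary income: -40.1 + 33.0 - 7.1 = -14.2
Current account = (-49.9) + 52.4 + 32.9 + (-14.2) = 21.2
(Excluded from the current account — financial account: new loans extended by domestic banks to foreign borrowers 67.5, foreign purchases of domestic corporate bonds 144.7.)

21.2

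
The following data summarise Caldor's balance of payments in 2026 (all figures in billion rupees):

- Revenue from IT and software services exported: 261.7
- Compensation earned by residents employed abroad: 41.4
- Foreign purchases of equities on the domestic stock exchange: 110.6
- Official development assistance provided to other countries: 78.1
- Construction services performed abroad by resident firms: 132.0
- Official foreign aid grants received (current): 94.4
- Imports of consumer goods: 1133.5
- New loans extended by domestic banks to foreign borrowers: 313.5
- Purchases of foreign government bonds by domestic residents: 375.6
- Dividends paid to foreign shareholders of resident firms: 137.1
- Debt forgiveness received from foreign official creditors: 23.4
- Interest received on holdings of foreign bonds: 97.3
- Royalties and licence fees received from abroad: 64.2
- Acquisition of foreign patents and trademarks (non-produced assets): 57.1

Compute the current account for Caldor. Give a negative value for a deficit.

-657.7

Goods: -1133.5
Services: 132.0 + 261.7 + 64.2 = 457.9
Primary income: 41.4 + 97.3 - 137.1 = 1.6
Secondary income: -78.1 + 94.4 = 16.3
Current account = (-1133.5) + 457.9 + 1.6 + 16.3 = -657.7
(Excluded from the current account — financial account: foreign purchases of equities on the domestic stock exchange 110.6, new loans extended by domestic banks to foreign borrowers 313.5, purchases of foreign government bonds by domestic residents 375.6; capital account: debt forgiveness received from foreign official creditors 23.4, acquisition of foreign patents and trademarks (non-produced assets) 57.1.)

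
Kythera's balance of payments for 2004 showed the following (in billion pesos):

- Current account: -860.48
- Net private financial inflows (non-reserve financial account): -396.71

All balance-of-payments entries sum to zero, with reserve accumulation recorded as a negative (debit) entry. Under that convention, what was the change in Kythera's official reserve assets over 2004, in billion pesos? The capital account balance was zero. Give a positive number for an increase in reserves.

-1257.19

Official reserve transactions balance = -((-860.48) + (-396.71)) = 1257.19
An accumulation of reserves is recorded as a debit (negative entry), so the change in the stock of reserves is the negative of that balance.
Change in official reserves = -(1257.19) = -1257.19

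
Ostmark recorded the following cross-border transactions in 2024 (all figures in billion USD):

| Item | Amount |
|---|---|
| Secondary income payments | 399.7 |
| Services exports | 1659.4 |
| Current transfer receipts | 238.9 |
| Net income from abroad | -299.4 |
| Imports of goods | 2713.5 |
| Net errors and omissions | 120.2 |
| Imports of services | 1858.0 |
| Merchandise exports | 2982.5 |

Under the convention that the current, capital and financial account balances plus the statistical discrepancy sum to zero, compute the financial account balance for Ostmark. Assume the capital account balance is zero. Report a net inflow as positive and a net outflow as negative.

269.6

Goods balance = 2982.5 - 2713.5 = 269.0
Services balance = 1659.4 - 1858.0 = -198.6
Trade balance (goods + services) = 269.0 + (-198.6) = 70.4
Net primary income = -299.4
Net secondary income = 238.9 - 399.7 = -160.8
Current account = 70.4 + (-299.4) + (-160.8) = -389.8
Financial account = -(-389.8 + 120.2) = 269.6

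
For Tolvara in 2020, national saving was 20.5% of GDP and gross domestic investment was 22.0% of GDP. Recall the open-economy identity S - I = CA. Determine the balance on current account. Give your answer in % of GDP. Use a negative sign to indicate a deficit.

CA = S - I = 20.5 - 22.0 = -1.5

-1.5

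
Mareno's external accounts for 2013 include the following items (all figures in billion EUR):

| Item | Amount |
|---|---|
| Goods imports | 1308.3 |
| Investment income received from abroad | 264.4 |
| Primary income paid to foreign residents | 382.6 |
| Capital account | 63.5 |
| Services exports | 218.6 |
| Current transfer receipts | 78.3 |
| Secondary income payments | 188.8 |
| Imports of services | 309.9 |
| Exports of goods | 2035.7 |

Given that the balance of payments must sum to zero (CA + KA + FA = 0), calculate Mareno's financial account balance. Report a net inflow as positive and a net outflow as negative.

-470.9

Goods balance = 2035.7 - 1308.3 = 727.4
Services balance = 218.6 - 309.9 = -91.3
Trade balance (goods + services) = 727.4 + (-91.3) = 636.1
Net primary income = 264.4 - 382.6 = -118.2
Net secondary income = 78.3 - 188.8 = -110.5
Current account = 636.1 + (-118.2) + (-110.5) = 407.4
Financial account = -(407.4 + 63.5) = -470.9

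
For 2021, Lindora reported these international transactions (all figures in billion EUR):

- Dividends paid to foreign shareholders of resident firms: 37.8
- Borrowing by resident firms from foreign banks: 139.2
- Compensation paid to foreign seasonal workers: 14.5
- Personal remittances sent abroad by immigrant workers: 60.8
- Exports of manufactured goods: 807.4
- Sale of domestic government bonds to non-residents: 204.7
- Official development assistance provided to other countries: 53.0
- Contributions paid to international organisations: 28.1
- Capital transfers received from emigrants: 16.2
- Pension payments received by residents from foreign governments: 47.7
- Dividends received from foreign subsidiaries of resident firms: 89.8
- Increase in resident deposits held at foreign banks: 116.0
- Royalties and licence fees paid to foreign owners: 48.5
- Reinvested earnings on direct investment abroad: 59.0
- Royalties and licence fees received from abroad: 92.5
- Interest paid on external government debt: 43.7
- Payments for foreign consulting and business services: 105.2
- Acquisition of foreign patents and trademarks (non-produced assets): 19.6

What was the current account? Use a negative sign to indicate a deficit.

704.8

Goods: 807.4
Services: -48.5 - 105.2 + 92.5 = -61.2
Primary income: -43.7 + 89.8 - 14.5 + 59.0 - 37.8 = 52.8
Secondary income: -28.1 - 53.0 - 60.8 + 47.7 = -94.2
Current account = 807.4 + (-61.2) + 52.8 + (-94.2) = 704.8
(Excluded from the current account — financial account: borrowing by resident firms from foreign banks 139.2, sale of domestic government bonds to non-residents 204.7, increase in resident deposits held at foreign banks 116.0; capital account: capital transfers received from emigrants 16.2, acquisition of foreign patents and trademarks (non-produced assets) 19.6.)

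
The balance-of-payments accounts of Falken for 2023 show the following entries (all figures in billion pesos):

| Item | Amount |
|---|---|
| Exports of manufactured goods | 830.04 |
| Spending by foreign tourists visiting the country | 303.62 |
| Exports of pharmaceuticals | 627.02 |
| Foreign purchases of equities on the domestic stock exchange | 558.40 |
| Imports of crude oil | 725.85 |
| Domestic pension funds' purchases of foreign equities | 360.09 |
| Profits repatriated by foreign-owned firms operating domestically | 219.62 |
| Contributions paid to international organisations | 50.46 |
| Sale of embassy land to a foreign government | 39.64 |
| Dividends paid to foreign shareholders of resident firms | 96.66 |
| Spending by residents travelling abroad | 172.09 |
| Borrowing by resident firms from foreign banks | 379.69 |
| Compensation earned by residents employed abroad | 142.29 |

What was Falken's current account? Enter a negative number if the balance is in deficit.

638.29

Goods: -725.85 + 627.02 + 830.04 = 731.21
Services: 303.62 - 172.09 = 131.53
Primary income: -219.62 + 142.29 - 96.66 = -173.99
Secondary income: -50.46
Current account = 731.21 + 131.53 + (-173.99) + (-50.46) = 638.29
(Excluded from the current account — financial account: foreign purchases of equities on the domestic stock exchange 558.40, domestic pension funds' purchases of foreign equities 360.09, borrowing by resident firms from foreign banks 379.69; capital account: sale of embassy land to a foreign government 39.64.)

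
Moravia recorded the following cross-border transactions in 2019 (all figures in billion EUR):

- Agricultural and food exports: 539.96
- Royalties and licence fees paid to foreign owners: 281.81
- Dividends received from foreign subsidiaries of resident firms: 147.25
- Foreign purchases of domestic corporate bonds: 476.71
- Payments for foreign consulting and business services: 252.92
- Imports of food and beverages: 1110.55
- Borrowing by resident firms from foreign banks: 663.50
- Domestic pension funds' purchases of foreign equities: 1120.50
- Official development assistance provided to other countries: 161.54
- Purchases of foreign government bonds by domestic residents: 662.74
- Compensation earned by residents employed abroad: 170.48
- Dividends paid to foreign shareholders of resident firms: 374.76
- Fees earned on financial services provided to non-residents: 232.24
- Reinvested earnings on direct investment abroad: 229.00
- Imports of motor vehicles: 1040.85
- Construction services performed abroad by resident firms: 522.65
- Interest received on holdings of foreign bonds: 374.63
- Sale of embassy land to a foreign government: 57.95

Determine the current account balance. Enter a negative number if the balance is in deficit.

Goods: 539.96 - 1110.55 - 1040.85 = -1611.44
Services: 522.65 - 281.81 - 252.92 + 232.24 = 220.16
Primary income: 170.48 + 229.00 - 374.76 + 374.63 + 147.25 = 546.60
Secondary income: -161.54
Current account = (-1611.44) + 220.16 + 546.60 + (-161.54) = -1006.22
(Excluded from the current account — financial account: foreign purchases of domestic corporate bonds 476.71, borrowing by resident firms from foreign banks 663.50, domestic pension funds' purchases of foreign equities 1120.50, purchases of foreign government bonds by domestic residents 662.74; capital account: sale of embassy land to a foreign government 57.95.)

-1006.22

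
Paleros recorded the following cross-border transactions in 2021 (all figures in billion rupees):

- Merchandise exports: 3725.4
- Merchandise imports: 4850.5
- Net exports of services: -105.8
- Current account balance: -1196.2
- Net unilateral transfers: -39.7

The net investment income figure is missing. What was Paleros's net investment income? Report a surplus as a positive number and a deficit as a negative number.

Current account = goods balance + services balance + net primary income + net secondary income
Sum of the known components = -1270.6
Net investment income = CA - (known components) = -1196.2 - (-1270.6) = 74.4

74.4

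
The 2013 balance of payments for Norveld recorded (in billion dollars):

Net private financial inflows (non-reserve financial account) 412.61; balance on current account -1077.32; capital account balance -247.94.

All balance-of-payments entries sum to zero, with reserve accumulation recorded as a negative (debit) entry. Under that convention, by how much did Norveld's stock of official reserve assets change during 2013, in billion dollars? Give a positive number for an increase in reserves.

Official reserve transactions balance = -((-1077.32) + (-247.94) + 412.61) = 912.65
An accumulation of reserves is recorded as a debit (negative entry), so the change in the stock of reserves is the negative of that balance.
Change in official reserves = -(912.65) = -912.65

-912.65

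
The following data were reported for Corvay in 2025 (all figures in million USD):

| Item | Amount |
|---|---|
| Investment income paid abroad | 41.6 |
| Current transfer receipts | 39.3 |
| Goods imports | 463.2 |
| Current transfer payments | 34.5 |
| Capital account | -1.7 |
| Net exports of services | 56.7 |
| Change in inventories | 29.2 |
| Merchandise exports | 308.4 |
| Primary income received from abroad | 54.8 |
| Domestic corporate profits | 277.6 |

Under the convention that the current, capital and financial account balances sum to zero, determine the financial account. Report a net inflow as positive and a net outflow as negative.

Goods balance = 308.4 - 463.2 = -154.8
Services balance = 56.7
Trade balance (goods + services) = -154.8 + 56.7 = -98.1
Net primary income = 54.8 - 41.6 = 13.2
Net secondary income = 39.3 - 34.5 = 4.8
Current account = -98.1 + 13.2 + 4.8 = -80.1
Financial account = -(-80.1 + (-1.7)) = 81.8

81.8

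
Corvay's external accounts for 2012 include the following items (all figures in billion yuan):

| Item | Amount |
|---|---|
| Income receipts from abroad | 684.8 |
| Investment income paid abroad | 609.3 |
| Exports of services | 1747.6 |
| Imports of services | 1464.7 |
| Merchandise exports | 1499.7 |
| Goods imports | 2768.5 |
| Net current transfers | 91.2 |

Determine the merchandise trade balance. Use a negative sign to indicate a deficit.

-1268.8

Goods balance = 1499.7 - 2768.5 = -1268.8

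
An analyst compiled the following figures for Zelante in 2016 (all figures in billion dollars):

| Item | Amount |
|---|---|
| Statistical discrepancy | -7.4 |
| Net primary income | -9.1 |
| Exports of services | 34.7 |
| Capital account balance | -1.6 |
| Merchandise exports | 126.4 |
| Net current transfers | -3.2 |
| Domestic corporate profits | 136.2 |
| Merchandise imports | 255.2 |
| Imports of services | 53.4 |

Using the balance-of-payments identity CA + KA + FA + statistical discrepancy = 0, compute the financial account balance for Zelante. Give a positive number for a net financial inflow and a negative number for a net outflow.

168.8

Goods balance = 126.4 - 255.2 = -128.8
Services balance = 34.7 - 53.4 = -18.7
Trade balance (goods + services) = -128.8 + (-18.7) = -147.5
Net primary income = -9.1
Net secondary income = -3.2
Current account = -147.5 + (-9.1) + (-3.2) = -159.8
Financial account = -(-159.8 + (-1.6) + (-7.4)) = 168.8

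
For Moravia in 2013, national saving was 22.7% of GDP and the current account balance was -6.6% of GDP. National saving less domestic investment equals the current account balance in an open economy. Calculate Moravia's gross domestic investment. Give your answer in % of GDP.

29.3

I = S - CA = 22.7 - (-6.6) = 29.3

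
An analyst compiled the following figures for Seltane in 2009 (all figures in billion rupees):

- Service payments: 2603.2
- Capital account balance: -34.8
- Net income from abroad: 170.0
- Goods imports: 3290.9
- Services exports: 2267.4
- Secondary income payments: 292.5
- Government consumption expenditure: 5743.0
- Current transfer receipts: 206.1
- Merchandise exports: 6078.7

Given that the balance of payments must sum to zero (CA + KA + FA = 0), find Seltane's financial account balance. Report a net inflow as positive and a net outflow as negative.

Goods balance = 6078.7 - 3290.9 = 2787.8
Services balance = 2267.4 - 2603.2 = -335.8
Trade balance (goods + services) = 2787.8 + (-335.8) = 2452.0
Net primary income = 170.0
Net secondary income = 206.1 - 292.5 = -86.4
Current account = 2452.0 + 170.0 + (-86.4) = 2535.6
Financial account = -(2535.6 + (-34.8)) = -2500.8

-2500.8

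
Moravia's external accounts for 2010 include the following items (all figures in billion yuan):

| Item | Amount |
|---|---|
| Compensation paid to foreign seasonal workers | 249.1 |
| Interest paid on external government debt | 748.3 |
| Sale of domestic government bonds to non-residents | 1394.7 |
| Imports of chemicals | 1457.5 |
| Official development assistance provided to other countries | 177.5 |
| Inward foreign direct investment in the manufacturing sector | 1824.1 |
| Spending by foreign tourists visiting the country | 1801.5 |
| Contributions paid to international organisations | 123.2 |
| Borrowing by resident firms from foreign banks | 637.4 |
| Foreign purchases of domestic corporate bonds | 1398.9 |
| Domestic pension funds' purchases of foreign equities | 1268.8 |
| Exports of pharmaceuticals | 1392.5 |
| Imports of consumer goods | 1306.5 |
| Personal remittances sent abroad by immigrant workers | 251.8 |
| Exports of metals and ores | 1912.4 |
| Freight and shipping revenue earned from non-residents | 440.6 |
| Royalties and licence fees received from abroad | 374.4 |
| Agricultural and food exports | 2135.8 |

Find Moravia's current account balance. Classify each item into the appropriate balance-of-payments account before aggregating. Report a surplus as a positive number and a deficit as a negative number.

Goods: 1392.5 + 1912.4 - 1457.5 - 1306.5 + 2135.8 = 2676.7
Services: 1801.5 + 440.6 + 374.4 = 2616.5
Primary income: -249.1 - 748.3 = -997.4
Secondary income: -177.5 - 251.8 - 123.2 = -552.5
Current account = 2676.7 + 2616.5 + (-997.4) + (-552.5) = 3743.3
(Excluded from the current account — financial account: sale of domestic government bonds to non-residents 1394.7, inward foreign direct investment in the manufacturing sector 1824.1, borrowing by resident firms from foreign banks 637.4, foreign purchases of domestic corporate bonds 1398.9, domestic pension funds' purchases of foreign equities 1268.8.)

3743.3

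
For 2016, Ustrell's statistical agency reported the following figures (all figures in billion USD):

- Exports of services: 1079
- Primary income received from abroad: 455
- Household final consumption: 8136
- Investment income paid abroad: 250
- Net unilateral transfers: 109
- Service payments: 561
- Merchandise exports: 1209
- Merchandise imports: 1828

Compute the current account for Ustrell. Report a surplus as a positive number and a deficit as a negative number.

213

Goods balance = 1209 - 1828 = -619
Services balance = 1079 - 561 = 518
Trade balance (goods + services) = -619 + 518 = -101
Net primary income = 455 - 250 = 205
Net secondary income = 109
Current account = -101 + 205 + 109 = 213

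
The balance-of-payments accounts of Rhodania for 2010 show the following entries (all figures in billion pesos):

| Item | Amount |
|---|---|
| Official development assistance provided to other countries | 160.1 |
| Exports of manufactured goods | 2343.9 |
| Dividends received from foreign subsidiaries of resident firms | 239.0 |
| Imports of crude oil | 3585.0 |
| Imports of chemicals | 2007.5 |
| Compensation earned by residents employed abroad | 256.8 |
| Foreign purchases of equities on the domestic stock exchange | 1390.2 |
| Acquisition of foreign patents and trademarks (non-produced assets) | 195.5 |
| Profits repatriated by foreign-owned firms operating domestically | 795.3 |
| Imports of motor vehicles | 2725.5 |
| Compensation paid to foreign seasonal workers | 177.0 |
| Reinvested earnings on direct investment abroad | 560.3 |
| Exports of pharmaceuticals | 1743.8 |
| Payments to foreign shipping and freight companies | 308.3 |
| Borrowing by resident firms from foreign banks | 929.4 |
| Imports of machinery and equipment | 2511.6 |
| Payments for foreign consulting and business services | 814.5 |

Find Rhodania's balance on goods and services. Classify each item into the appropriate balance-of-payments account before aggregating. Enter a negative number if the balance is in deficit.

-7864.7

Goods: -2511.6 - 2725.5 - 3585.0 - 2007.5 + 2343.9 + 1743.8 = -6741.9
Services: -308.3 - 814.5 = -1122.8
Trade balance = -6741.9 + (-1122.8) = -7864.7
(Excluded from the trade balance — secondary income: official development assistance provided to other countries 160.1; primary income: dividends received from foreign subsidiaries of resident firms 239.0, compensation earned by residents employed abroad 256.8, profits repatriated by foreign-owned firms operating domestically 795.3, compensation paid to foreign seasonal workers 177.0, reinvested earnings on direct investment abroad 560.3; financial account: foreign purchases of equities on the domestic stock exchange 1390.2, borrowing by resident firms from foreign banks 929.4; capital account: acquisition of foreign patents and trademarks (non-produced assets) 195.5.)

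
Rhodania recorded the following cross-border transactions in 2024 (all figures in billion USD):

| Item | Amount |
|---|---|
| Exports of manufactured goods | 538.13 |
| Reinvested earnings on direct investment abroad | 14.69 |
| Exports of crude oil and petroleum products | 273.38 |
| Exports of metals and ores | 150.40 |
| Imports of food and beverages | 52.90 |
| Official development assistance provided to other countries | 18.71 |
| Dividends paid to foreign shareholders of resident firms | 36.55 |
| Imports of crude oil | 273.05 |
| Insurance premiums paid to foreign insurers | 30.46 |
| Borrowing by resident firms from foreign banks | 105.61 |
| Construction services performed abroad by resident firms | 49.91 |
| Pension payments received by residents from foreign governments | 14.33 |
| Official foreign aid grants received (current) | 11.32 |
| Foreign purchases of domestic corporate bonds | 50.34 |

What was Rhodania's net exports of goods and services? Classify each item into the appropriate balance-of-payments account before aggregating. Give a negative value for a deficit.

Goods: -273.05 + 150.40 + 273.38 - 52.90 + 538.13 = 635.96
Services: -30.46 + 49.91 = 19.45
Trade balance = 635.96 + 19.45 = 655.41
(Excluded from the trade balance — primary income: reinvested earnings on direct investment abroad 14.69, dividends paid to foreign shareholders of resident firms 36.55; secondary income: official development assistance provided to other countries 18.71, pension payments received by residents from foreign governments 14.33, official foreign aid grants received (current) 11.32; financial account: borrowing by resident firms from foreign banks 105.61, foreign purchases of domestic corporate bonds 50.34.)

655.41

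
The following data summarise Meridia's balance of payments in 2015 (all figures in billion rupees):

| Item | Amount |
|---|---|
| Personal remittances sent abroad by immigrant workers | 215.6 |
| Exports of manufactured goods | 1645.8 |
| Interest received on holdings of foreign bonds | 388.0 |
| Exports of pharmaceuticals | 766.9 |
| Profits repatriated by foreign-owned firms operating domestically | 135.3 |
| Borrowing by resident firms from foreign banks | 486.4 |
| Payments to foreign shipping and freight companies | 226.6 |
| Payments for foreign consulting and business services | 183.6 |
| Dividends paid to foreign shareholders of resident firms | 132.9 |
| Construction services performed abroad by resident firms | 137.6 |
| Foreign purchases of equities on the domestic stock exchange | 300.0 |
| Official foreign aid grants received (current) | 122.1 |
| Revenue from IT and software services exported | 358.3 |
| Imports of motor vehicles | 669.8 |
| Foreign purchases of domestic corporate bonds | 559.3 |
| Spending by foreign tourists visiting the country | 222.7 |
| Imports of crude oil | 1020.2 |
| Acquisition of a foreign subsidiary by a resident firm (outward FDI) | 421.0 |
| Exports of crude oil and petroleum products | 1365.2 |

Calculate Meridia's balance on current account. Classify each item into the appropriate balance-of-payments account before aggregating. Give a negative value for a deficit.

2422.6

Goods: -669.8 + 766.9 + 1645.8 - 1020.2 + 1365.2 = 2087.9
Services: 358.3 - 183.6 + 137.6 - 226.6 + 222.7 = 308.4
Primary income: -132.9 - 135.3 + 388.0 = 119.8
Secondary income: -215.6 + 122.1 = -93.5
Current account = 2087.9 + 308.4 + 119.8 + (-93.5) = 2422.6
(Excluded from the current account — financial account: borrowing by resident firms from foreign banks 486.4, foreign purchases of equities on the domestic stock exchange 300.0, foreign purchases of domestic corporate bonds 559.3, acquisition of a foreign subsidiary by a resident firm (outward FDI) 421.0.)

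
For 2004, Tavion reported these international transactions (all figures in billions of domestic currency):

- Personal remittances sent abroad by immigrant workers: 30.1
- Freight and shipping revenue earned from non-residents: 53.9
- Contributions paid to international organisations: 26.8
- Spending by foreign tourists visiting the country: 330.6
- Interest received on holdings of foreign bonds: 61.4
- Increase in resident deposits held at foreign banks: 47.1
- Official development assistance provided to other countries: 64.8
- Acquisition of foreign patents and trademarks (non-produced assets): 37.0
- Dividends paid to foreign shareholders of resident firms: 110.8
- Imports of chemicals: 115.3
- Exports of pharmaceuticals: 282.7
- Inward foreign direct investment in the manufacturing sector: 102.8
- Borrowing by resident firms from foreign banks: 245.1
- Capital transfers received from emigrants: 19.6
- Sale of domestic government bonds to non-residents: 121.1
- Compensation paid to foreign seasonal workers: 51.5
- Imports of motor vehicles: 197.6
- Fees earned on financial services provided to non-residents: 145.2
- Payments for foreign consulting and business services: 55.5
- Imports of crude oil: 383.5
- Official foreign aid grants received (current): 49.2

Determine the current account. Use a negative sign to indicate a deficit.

-112.9

Goods: -383.5 - 197.6 - 115.3 + 282.7 = -413.7
Services: 53.9 + 145.2 - 55.5 + 330.6 = 474.2
Primary income: -51.5 + 61.4 - 110.8 = -100.9
Secondary income: -64.8 + 49.2 - 26.8 - 30.1 = -72.5
Current account = (-413.7) + 474.2 + (-100.9) + (-72.5) = -112.9
(Excluded from the current account — financial account: increase in resident deposits held at foreign banks 47.1, inward foreign direct investment in the manufacturing sector 102.8, borrowing by resident firms from foreign banks 245.1, sale of domestic government bonds to non-residents 121.1; capital account: acquisition of foreign patents and trademarks (non-produced assets) 37.0, capital transfers received from emigrants 19.6.)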